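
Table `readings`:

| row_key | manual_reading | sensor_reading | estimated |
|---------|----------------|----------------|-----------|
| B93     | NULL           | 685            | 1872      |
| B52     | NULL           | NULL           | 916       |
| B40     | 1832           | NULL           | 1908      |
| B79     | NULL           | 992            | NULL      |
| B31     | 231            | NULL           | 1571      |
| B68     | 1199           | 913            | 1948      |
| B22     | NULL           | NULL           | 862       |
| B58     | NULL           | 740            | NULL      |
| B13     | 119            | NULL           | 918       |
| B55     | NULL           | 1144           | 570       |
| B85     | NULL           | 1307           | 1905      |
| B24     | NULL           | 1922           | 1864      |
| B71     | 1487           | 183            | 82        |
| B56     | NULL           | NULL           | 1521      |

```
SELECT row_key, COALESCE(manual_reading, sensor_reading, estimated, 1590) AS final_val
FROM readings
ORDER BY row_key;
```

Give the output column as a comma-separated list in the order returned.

119, 862, 1922, 231, 1832, 916, 1144, 1521, 740, 1199, 1487, 992, 1307, 685

row_key=B13: manual_reading=119 → 119
row_key=B22: manual_reading=NULL, sensor_reading=NULL, estimated=862 → 862
row_key=B24: manual_reading=NULL, sensor_reading=1922 → 1922
row_key=B31: manual_reading=231 → 231
row_key=B40: manual_reading=1832 → 1832
row_key=B52: manual_reading=NULL, sensor_reading=NULL, estimated=916 → 916
row_key=B55: manual_reading=NULL, sensor_reading=1144 → 1144
row_key=B56: manual_reading=NULL, sensor_reading=NULL, estimated=1521 → 1521
row_key=B58: manual_reading=NULL, sensor_reading=740 → 740
row_key=B68: manual_reading=1199 → 1199
row_key=B71: manual_reading=1487 → 1487
row_key=B79: manual_reading=NULL, sensor_reading=992 → 992
row_key=B85: manual_reading=NULL, sensor_reading=1307 → 1307
row_key=B93: manual_reading=NULL, sensor_reading=685 → 685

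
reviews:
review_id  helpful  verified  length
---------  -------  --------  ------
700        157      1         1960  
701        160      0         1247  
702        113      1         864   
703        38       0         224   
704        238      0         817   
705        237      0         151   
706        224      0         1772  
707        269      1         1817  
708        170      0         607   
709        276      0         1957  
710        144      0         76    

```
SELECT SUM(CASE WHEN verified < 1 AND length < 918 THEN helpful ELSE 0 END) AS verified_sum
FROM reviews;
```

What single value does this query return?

review_id=700: ✗
review_id=701: ✗
review_id=702: ✗
review_id=703: ✓ → 38
review_id=704: ✓ → 238
review_id=705: ✓ → 237
review_id=706: ✗
review_id=707: ✗
review_id=708: ✓ → 170
review_id=709: ✗
review_id=710: ✓ → 144
verified_sum = 38 + 238 + 237 + 170 + 144 = 827

827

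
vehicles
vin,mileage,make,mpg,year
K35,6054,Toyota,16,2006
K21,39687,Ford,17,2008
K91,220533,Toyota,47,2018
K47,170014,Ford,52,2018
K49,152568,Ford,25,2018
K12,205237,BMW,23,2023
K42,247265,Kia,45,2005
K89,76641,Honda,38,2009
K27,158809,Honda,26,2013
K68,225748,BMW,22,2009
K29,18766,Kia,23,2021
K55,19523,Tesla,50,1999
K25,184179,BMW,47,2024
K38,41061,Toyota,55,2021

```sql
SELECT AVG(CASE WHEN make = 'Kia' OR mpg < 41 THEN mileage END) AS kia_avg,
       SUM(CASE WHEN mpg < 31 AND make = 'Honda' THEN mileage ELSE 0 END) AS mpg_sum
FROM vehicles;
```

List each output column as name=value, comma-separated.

[kia_avg: make = 'Kia' OR mpg < 41]
vin=K35: ✓ → 6054
vin=K21: ✓ → 39687
vin=K91: ✗
vin=K47: ✗
vin=K49: ✓ → 152568
vin=K12: ✓ → 205237
vin=K42: ✓ → 247265
vin=K89: ✓ → 76641
vin=K27: ✓ → 158809
vin=K68: ✓ → 225748
vin=K29: ✓ → 18766
vin=K55: ✗
vin=K25: ✗
vin=K38: ✗
kia_avg = (6054 + 39687 + 152568 + 205237 + 247265 + 76641 + 158809 + 225748 + 18766) / 9 = 125641.6666666667
—
[mpg_sum: mpg < 31 AND make = 'Honda']
vin=K35: ✗
vin=K21: ✗
vin=K91: ✗
vin=K47: ✗
vin=K49: ✗
vin=K12: ✗
vin=K42: ✗
vin=K89: ✗
vin=K27: ✓ → 158809
vin=K68: ✗
vin=K29: ✗
vin=K55: ✗
vin=K25: ✗
vin=K38: ✗
mpg_sum = 158809

kia_avg=125641.6666666667, mpg_sum=158809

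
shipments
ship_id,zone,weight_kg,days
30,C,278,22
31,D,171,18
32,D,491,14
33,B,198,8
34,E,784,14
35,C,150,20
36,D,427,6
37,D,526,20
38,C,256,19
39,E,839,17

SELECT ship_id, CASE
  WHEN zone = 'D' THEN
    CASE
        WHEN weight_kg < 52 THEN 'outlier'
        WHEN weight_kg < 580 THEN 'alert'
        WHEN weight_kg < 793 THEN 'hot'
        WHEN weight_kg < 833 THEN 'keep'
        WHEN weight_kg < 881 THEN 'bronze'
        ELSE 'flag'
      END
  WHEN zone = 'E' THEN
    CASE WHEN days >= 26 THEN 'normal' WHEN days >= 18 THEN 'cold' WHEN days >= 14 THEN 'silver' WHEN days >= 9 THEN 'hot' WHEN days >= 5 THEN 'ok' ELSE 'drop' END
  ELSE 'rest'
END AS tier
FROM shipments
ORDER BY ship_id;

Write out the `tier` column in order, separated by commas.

rest, alert, alert, rest, silver, rest, alert, alert, rest, silver

ship_id=30: zone='C' → outer ELSE → rest
ship_id=31: zone='D' → inner[weight_kg < 580] → alert
ship_id=32: zone='D' → inner[weight_kg < 580] → alert
ship_id=33: zone='B' → outer ELSE → rest
ship_id=34: zone='E' → inner[days >= 14] → silver
ship_id=35: zone='C' → outer ELSE → rest
ship_id=36: zone='D' → inner[weight_kg < 580] → alert
ship_id=37: zone='D' → inner[weight_kg < 580] → alert
ship_id=38: zone='C' → outer ELSE → rest
ship_id=39: zone='E' → inner[days >= 14] → silver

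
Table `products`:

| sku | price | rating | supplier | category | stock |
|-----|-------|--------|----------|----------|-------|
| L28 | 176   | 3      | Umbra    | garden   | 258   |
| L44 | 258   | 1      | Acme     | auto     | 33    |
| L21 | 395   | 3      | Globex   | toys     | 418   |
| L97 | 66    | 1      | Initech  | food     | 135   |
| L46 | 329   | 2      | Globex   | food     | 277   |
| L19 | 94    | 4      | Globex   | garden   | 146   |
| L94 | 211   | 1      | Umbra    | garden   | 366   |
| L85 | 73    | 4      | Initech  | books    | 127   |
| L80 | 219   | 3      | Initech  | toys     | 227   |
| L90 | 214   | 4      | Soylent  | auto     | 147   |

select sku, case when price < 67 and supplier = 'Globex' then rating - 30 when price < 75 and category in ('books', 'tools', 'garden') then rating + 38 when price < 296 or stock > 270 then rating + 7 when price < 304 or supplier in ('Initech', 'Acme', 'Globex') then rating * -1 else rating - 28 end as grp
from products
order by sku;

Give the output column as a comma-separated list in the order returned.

sku=L19: price < 296 or stock > 270 → 11
sku=L21: price < 296 or stock > 270 → 10
sku=L28: price < 296 or stock > 270 → 10
sku=L44: price < 296 or stock > 270 → 8
sku=L46: price < 296 or stock > 270 → 9
sku=L80: price < 296 or stock > 270 → 10
sku=L85: price < 75 and category in ('books', 'tools', 'garden') → 42
sku=L90: price < 296 or stock > 270 → 11
sku=L94: price < 296 or stock > 270 → 8
sku=L97: price < 296 or stock > 270 → 8

11, 10, 10, 8, 9, 10, 42, 11, 8, 8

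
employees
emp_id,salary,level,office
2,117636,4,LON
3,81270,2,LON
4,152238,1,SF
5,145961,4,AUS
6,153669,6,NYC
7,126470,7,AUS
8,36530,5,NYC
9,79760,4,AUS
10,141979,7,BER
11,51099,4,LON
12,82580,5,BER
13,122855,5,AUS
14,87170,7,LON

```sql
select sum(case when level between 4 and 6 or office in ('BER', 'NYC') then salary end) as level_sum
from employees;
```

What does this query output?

emp_id=2: ✓ → 117636
emp_id=3: ✗
emp_id=4: ✗
emp_id=5: ✓ → 145961
emp_id=6: ✓ → 153669
emp_id=7: ✗
emp_id=8: ✓ → 36530
emp_id=9: ✓ → 79760
emp_id=10: ✓ → 141979
emp_id=11: ✓ → 51099
emp_id=12: ✓ → 82580
emp_id=13: ✓ → 122855
emp_id=14: ✗
level_sum = 117636 + 145961 + 153669 + 36530 + 79760 + 141979 + 51099 + 82580 + 122855 = 932069

932069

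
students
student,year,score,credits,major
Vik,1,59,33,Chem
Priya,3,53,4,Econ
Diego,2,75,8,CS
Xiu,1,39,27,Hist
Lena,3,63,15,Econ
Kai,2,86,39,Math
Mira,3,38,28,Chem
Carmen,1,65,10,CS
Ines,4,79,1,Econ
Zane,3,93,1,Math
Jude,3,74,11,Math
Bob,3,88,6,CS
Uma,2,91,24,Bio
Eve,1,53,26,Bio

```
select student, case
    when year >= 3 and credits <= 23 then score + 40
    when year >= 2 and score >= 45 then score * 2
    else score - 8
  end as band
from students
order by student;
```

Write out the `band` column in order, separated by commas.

128, 57, 150, 45, 119, 114, 172, 103, 30, 93, 182, 51, 31, 133

student=Bob: year >= 3 and credits <= 23 → 128
student=Carmen: ELSE → 57
student=Diego: year >= 2 and score >= 45 → 150
student=Eve: ELSE → 45
student=Ines: year >= 3 and credits <= 23 → 119
student=Jude: year >= 3 and credits <= 23 → 114
student=Kai: year >= 2 and score >= 45 → 172
student=Lena: year >= 3 and credits <= 23 → 103
student=Mira: ELSE → 30
student=Priya: year >= 3 and credits <= 23 → 93
student=Uma: year >= 2 and score >= 45 → 182
student=Vik: ELSE → 51
student=Xiu: ELSE → 31
student=Zane: year >= 3 and credits <= 23 → 133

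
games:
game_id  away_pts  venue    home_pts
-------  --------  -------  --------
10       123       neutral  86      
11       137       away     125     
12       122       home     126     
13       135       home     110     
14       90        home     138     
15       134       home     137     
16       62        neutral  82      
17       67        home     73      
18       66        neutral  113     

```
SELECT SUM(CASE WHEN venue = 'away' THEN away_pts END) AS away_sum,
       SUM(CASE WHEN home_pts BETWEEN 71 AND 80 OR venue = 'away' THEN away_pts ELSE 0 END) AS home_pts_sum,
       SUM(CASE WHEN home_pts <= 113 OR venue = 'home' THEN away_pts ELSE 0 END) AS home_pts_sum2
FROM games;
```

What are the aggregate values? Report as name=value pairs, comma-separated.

[away_sum: venue = 'away']
game_id=10: ✗
game_id=11: ✓ → 137
game_id=12: ✗
game_id=13: ✗
game_id=14: ✗
game_id=15: ✗
game_id=16: ✗
game_id=17: ✗
game_id=18: ✗
away_sum = 137
—
[home_pts_sum: home_pts BETWEEN 71 AND 80 OR venue = 'away']
game_id=10: ✗
game_id=11: ✓ → 137
game_id=12: ✗
game_id=13: ✗
game_id=14: ✗
game_id=15: ✗
game_id=16: ✗
game_id=17: ✓ → 67
game_id=18: ✗
home_pts_sum = 137 + 67 = 204
—
[home_pts_sum2: home_pts <= 113 OR venue = 'home']
game_id=10: ✓ → 123
game_id=11: ✗
game_id=12: ✓ → 122
game_id=13: ✓ → 135
game_id=14: ✓ → 90
game_id=15: ✓ → 134
game_id=16: ✓ → 62
game_id=17: ✓ → 67
game_id=18: ✓ → 66
home_pts_sum2 = 123 + 122 + 135 + 90 + 134 + 62 + 67 + 66 = 799

away_sum=137, home_pts_sum=204, home_pts_sum2=799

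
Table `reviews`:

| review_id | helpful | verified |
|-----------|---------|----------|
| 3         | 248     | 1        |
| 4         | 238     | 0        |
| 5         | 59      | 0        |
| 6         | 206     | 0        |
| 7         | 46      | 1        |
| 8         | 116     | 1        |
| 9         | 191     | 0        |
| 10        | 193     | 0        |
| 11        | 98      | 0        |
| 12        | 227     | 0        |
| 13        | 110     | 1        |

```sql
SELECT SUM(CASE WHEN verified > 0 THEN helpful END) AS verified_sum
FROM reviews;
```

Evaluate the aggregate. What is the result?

520

review_id=3: ✓ → 248
review_id=4: ✗
review_id=5: ✗
review_id=6: ✗
review_id=7: ✓ → 46
review_id=8: ✓ → 116
review_id=9: ✗
review_id=10: ✗
review_id=11: ✗
review_id=12: ✗
review_id=13: ✓ → 110
verified_sum = 248 + 46 + 116 + 110 = 520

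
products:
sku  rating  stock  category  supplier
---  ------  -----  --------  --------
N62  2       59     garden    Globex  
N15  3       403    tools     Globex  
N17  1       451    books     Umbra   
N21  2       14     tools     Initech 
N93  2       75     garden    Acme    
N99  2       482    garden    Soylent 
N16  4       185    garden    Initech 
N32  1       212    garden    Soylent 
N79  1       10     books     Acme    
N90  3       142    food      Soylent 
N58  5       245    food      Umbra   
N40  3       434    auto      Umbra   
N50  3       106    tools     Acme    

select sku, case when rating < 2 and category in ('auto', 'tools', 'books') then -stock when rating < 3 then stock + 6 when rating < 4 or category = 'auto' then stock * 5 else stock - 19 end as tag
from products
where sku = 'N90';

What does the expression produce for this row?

sku = N90: rating=3, stock=142, category=food, supplier=Soylent.
rating < 2 and category in ('auto', 'tools', 'books') → false
rating < 3 → false
rating < 4 or category = 'auto' → true → 710

710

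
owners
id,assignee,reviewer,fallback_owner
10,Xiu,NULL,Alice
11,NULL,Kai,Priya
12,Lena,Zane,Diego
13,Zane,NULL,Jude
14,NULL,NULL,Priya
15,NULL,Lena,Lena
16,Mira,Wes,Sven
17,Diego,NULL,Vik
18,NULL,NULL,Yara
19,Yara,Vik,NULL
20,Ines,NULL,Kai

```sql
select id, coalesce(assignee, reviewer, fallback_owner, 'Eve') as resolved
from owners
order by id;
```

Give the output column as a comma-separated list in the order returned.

id=10: assignee=Xiu → Xiu
id=11: assignee=NULL, reviewer=Kai → Kai
id=12: assignee=Lena → Lena
id=13: assignee=Zane → Zane
id=14: assignee=NULL, reviewer=NULL, fallback_owner=Priya → Priya
id=15: assignee=NULL, reviewer=Lena → Lena
id=16: assignee=Mira → Mira
id=17: assignee=Diego → Diego
id=18: assignee=NULL, reviewer=NULL, fallback_owner=Yara → Yara
id=19: assignee=Yara → Yara
id=20: assignee=Ines → Ines

Xiu, Kai, Lena, Zane, Priya, Lena, Mira, Diego, Yara, Yara, Ines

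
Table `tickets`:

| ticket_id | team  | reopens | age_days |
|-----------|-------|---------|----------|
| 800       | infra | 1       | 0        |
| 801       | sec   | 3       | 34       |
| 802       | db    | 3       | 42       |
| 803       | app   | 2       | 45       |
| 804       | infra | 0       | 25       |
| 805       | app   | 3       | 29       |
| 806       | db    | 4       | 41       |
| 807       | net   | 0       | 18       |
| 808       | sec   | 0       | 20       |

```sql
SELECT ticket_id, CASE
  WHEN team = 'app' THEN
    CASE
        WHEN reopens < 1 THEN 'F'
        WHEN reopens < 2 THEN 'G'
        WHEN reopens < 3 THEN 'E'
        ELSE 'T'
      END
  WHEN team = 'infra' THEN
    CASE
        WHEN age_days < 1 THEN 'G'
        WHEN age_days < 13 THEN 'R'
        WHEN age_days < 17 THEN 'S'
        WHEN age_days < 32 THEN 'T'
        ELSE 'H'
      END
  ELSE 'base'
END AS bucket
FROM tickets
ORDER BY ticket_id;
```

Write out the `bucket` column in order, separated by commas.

ticket_id=800: team='infra' → inner[age_days < 1] → G
ticket_id=801: team='sec' → outer ELSE → base
ticket_id=802: team='db' → outer ELSE → base
ticket_id=803: team='app' → inner[reopens < 3] → E
ticket_id=804: team='infra' → inner[age_days < 32] → T
ticket_id=805: team='app' → inner[ELSE] → T
ticket_id=806: team='db' → outer ELSE → base
ticket_id=807: team='net' → outer ELSE → base
ticket_id=808: team='sec' → outer ELSE → base

G, base, base, E, T, T, base, base, base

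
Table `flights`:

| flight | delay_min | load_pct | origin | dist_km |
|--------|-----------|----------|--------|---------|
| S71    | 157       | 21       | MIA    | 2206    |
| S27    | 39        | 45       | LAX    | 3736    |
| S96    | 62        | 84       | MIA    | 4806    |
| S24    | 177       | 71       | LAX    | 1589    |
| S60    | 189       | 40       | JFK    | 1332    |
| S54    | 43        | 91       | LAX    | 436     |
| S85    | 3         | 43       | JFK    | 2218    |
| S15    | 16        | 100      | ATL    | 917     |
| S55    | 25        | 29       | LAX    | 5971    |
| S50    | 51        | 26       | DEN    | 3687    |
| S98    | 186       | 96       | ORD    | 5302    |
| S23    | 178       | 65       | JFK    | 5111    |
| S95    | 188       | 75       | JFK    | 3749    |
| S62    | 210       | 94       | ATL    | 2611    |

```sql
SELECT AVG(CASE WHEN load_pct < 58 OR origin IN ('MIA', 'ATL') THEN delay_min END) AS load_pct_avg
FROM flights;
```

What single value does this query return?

flight=S71: ✓ → 157
flight=S27: ✓ → 39
flight=S96: ✓ → 62
flight=S24: ✗
flight=S60: ✓ → 189
flight=S54: ✗
flight=S85: ✓ → 3
flight=S15: ✓ → 16
flight=S55: ✓ → 25
flight=S50: ✓ → 51
flight=S98: ✗
flight=S23: ✗
flight=S95: ✗
flight=S62: ✓ → 210
load_pct_avg = (157 + 39 + 62 + 189 + 3 + 16 + 25 + 51 + 210) / 9 = 83.5555555556

83.5555555556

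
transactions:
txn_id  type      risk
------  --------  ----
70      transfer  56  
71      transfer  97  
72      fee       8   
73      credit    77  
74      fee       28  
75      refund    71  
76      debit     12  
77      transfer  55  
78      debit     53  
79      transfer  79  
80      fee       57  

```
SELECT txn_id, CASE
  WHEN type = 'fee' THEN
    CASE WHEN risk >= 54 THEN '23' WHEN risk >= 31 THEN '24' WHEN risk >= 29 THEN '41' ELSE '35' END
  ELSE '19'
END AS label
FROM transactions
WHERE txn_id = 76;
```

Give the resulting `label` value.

txn_id = 76: type=debit, risk=12.
type='debit' → outer ELSE → 19

19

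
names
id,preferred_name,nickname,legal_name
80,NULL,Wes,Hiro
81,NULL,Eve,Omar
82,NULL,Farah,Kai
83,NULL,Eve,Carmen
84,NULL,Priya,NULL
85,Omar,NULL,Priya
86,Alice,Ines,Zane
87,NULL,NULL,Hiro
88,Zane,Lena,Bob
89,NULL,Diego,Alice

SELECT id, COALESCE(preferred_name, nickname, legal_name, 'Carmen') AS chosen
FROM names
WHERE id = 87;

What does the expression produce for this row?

Hiro

id = 87: preferred_name=NULL, nickname=NULL, legal_name=Hiro.
preferred_name=NULL, nickname=NULL, legal_name=Hiro → Hiro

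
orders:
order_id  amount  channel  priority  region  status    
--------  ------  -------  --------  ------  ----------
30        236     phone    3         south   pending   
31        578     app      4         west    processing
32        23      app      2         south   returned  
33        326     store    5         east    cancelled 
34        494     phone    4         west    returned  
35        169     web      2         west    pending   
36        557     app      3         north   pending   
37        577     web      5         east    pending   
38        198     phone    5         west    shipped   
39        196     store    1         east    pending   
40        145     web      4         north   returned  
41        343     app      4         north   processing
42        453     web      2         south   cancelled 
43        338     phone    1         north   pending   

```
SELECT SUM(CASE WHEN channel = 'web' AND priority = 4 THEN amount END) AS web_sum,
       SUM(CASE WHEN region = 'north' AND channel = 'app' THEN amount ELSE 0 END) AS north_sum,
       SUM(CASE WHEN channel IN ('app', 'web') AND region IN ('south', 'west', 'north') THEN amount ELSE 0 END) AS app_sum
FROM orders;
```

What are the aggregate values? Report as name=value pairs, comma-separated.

web_sum=145, north_sum=900, app_sum=2268

[web_sum: channel = 'web' AND priority = 4]
order_id=30: ✗
order_id=31: ✗
order_id=32: ✗
order_id=33: ✗
order_id=34: ✗
order_id=35: ✗
order_id=36: ✗
order_id=37: ✗
order_id=38: ✗
order_id=39: ✗
order_id=40: ✓ → 145
order_id=41: ✗
order_id=42: ✗
order_id=43: ✗
web_sum = 145
—
[north_sum: region = 'north' AND channel = 'app']
order_id=30: ✗
order_id=31: ✗
order_id=32: ✗
order_id=33: ✗
order_id=34: ✗
order_id=35: ✗
order_id=36: ✓ → 557
order_id=37: ✗
order_id=38: ✗
order_id=39: ✗
order_id=40: ✗
order_id=41: ✓ → 343
order_id=42: ✗
order_id=43: ✗
north_sum = 557 + 343 = 900
—
[app_sum: channel IN ('app', 'web') AND region IN ('south', 'west', 'north')]
order_id=30: ✗
order_id=31: ✓ → 578
order_id=32: ✓ → 23
order_id=33: ✗
order_id=34: ✗
order_id=35: ✓ → 169
order_id=36: ✓ → 557
order_id=37: ✗
order_id=38: ✗
order_id=39: ✗
order_id=40: ✓ → 145
order_id=41: ✓ → 343
order_id=42: ✓ → 453
order_id=43: ✗
app_sum = 578 + 23 + 169 + 557 + 145 + 343 + 453 = 2268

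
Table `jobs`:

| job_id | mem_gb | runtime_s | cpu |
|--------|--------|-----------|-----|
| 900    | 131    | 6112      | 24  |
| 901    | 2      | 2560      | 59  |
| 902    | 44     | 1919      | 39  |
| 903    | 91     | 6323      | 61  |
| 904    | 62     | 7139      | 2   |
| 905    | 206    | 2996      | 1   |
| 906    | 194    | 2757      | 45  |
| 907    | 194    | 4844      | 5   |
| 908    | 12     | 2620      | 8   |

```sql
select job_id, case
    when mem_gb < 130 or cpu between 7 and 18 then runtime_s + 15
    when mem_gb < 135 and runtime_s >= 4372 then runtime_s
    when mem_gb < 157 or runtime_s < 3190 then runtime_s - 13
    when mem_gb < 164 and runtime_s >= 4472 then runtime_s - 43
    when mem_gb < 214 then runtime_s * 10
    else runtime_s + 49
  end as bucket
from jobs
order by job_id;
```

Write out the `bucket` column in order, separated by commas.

6112, 2575, 1934, 6338, 7154, 2983, 2744, 48440, 2635

job_id=900: mem_gb < 135 and runtime_s >= 4372 → 6112
job_id=901: mem_gb < 130 or cpu between 7 and 18 → 2575
job_id=902: mem_gb < 130 or cpu between 7 and 18 → 1934
job_id=903: mem_gb < 130 or cpu between 7 and 18 → 6338
job_id=904: mem_gb < 130 or cpu between 7 and 18 → 7154
job_id=905: mem_gb < 157 or runtime_s < 3190 → 2983
job_id=906: mem_gb < 157 or runtime_s < 3190 → 2744
job_id=907: mem_gb < 214 → 48440
job_id=908: mem_gb < 130 or cpu between 7 and 18 → 2635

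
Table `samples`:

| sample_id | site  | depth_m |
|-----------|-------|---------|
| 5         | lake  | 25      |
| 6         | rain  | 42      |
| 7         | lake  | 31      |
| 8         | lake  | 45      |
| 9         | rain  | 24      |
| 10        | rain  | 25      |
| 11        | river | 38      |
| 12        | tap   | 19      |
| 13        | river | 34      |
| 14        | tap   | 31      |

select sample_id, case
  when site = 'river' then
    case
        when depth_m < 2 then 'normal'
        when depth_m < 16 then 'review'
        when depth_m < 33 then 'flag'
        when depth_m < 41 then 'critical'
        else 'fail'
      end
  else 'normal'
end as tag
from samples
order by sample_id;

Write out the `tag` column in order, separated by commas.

sample_id=5: site='lake' → outer ELSE → normal
sample_id=6: site='rain' → outer ELSE → normal
sample_id=7: site='lake' → outer ELSE → normal
sample_id=8: site='lake' → outer ELSE → normal
sample_id=9: site='rain' → outer ELSE → normal
sample_id=10: site='rain' → outer ELSE → normal
sample_id=11: site='river' → inner[depth_m < 41] → critical
sample_id=12: site='tap' → outer ELSE → normal
sample_id=13: site='river' → inner[depth_m < 41] → critical
sample_id=14: site='tap' → outer ELSE → normal

normal, normal, normal, normal, normal, normal, critical, normal, critical, normal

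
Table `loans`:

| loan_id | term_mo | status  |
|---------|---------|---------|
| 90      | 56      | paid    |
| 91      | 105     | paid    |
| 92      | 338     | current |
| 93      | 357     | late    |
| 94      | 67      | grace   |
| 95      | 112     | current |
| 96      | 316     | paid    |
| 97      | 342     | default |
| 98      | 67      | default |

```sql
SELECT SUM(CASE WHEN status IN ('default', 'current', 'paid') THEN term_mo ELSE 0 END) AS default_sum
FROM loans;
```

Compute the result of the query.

1336

loan_id=90: ✓ → 56
loan_id=91: ✓ → 105
loan_id=92: ✓ → 338
loan_id=93: ✗
loan_id=94: ✗
loan_id=95: ✓ → 112
loan_id=96: ✓ → 316
loan_id=97: ✓ → 342
loan_id=98: ✓ → 67
default_sum = 56 + 105 + 338 + 112 + 316 + 342 + 67 = 1336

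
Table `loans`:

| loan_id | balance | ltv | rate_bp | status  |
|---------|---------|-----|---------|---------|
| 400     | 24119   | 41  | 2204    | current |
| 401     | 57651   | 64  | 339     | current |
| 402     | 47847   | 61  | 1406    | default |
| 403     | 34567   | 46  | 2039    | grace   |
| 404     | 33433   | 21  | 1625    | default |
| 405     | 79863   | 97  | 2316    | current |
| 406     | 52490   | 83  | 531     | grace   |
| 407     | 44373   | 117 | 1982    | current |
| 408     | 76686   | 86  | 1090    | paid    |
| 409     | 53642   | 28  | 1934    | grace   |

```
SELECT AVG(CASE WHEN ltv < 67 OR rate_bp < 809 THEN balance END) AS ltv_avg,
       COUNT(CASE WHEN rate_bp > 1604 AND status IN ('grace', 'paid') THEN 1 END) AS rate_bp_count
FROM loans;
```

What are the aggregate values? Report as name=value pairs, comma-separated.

ltv_avg=43392.7142857143, rate_bp_count=2

[ltv_avg: ltv < 67 OR rate_bp < 809]
loan_id=400: ✓ → 24119
loan_id=401: ✓ → 57651
loan_id=402: ✓ → 47847
loan_id=403: ✓ → 34567
loan_id=404: ✓ → 33433
loan_id=405: ✗
loan_id=406: ✓ → 52490
loan_id=407: ✗
loan_id=408: ✗
loan_id=409: ✓ → 53642
ltv_avg = (24119 + 57651 + 47847 + 34567 + 33433 + 52490 + 53642) / 7 = 43392.7142857143
—
[rate_bp_count: rate_bp > 1604 AND status IN ('grace', 'paid')]
loan_id=400: ✗
loan_id=401: ✗
loan_id=402: ✗
loan_id=403: ✓ → 1
loan_id=404: ✗
loan_id=405: ✗
loan_id=406: ✗
loan_id=407: ✗
loan_id=408: ✗
loan_id=409: ✓ → 1
rate_bp_count = COUNT(1, 1) = 2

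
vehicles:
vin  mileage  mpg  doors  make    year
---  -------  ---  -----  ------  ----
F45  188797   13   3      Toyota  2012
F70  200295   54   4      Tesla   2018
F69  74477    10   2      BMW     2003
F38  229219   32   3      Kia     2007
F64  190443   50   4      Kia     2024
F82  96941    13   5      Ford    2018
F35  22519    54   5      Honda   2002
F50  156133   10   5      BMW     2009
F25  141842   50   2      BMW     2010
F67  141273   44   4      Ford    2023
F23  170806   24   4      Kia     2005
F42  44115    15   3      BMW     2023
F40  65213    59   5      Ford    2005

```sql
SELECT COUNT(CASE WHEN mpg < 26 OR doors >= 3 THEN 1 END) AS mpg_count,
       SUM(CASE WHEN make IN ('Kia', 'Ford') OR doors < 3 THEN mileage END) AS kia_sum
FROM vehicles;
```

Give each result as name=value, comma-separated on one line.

mpg_count=12, kia_sum=1110214

[mpg_count: mpg < 26 OR doors >= 3]
vin=F45: ✓ → 1
vin=F70: ✓ → 1
vin=F69: ✓ → 1
vin=F38: ✓ → 1
vin=F64: ✓ → 1
vin=F82: ✓ → 1
vin=F35: ✓ → 1
vin=F50: ✓ → 1
vin=F25: ✗
vin=F67: ✓ → 1
vin=F23: ✓ → 1
vin=F42: ✓ → 1
vin=F40: ✓ → 1
mpg_count = COUNT(1, 1, 1, 1, 1, 1, 1, 1, 1, 1, 1, 1) = 12
—
[kia_sum: make IN ('Kia', 'Ford') OR doors < 3]
vin=F45: ✗
vin=F70: ✗
vin=F69: ✓ → 74477
vin=F38: ✓ → 229219
vin=F64: ✓ → 190443
vin=F82: ✓ → 96941
vin=F35: ✗
vin=F50: ✗
vin=F25: ✓ → 141842
vin=F67: ✓ → 141273
vin=F23: ✓ → 170806
vin=F42: ✗
vin=F40: ✓ → 65213
kia_sum = 74477 + 229219 + 190443 + 96941 + 141842 + 141273 + 170806 + 65213 = 1110214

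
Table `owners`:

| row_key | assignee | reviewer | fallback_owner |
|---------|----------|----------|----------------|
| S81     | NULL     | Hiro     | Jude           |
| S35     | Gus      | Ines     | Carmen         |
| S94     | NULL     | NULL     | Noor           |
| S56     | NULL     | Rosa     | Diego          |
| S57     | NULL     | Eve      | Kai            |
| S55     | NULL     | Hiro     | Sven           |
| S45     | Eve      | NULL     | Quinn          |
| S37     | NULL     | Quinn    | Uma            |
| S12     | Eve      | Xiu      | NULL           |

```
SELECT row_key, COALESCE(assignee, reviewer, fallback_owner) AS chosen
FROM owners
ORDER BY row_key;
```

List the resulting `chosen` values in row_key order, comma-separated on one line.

Eve, Gus, Quinn, Eve, Hiro, Rosa, Eve, Hiro, Noor

row_key=S12: assignee=Eve → Eve
row_key=S35: assignee=Gus → Gus
row_key=S37: assignee=NULL, reviewer=Quinn → Quinn
row_key=S45: assignee=Eve → Eve
row_key=S55: assignee=NULL, reviewer=Hiro → Hiro
row_key=S56: assignee=NULL, reviewer=Rosa → Rosa
row_key=S57: assignee=NULL, reviewer=Eve → Eve
row_key=S81: assignee=NULL, reviewer=Hiro → Hiro
row_key=S94: assignee=NULL, reviewer=NULL, fallback_owner=Noor → Noor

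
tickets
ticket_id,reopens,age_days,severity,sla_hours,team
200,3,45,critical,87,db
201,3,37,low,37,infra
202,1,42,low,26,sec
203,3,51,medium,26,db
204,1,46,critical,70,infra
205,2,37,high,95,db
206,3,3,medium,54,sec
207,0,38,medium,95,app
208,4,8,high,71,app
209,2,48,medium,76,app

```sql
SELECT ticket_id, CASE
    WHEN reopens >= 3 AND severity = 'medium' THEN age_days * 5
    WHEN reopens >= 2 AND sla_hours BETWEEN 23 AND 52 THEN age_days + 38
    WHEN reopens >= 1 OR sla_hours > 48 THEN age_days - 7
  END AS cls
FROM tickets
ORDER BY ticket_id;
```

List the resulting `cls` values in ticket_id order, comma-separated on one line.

ticket_id=200: reopens >= 1 OR sla_hours > 48 → 38
ticket_id=201: reopens >= 2 AND sla_hours BETWEEN 23 AND 52 → 75
ticket_id=202: reopens >= 1 OR sla_hours > 48 → 35
ticket_id=203: reopens >= 3 AND severity = 'medium' → 255
ticket_id=204: reopens >= 1 OR sla_hours > 48 → 39
ticket_id=205: reopens >= 1 OR sla_hours > 48 → 30
ticket_id=206: reopens >= 3 AND severity = 'medium' → 15
ticket_id=207: reopens >= 1 OR sla_hours > 48 → 31
ticket_id=208: reopens >= 1 OR sla_hours > 48 → 1
ticket_id=209: reopens >= 1 OR sla_hours > 48 → 41

38, 75, 35, 255, 39, 30, 15, 31, 1, 41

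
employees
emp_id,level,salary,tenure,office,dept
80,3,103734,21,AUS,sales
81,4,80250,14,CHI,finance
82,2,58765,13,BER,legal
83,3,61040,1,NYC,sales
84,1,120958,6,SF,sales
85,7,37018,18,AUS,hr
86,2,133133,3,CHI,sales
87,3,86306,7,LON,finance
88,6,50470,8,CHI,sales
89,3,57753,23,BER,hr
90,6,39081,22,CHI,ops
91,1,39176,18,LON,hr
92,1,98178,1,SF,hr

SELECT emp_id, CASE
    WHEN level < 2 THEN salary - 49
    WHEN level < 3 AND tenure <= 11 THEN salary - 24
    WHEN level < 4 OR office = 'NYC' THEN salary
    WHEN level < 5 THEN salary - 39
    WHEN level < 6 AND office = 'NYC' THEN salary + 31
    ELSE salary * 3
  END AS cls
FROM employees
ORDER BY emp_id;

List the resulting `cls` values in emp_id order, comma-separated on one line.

103734, 80211, 58765, 61040, 120909, 111054, 133109, 86306, 151410, 57753, 117243, 39127, 98129

emp_id=80: level < 4 OR office = 'NYC' → 103734
emp_id=81: level < 5 → 80211
emp_id=82: level < 4 OR office = 'NYC' → 58765
emp_id=83: level < 4 OR office = 'NYC' → 61040
emp_id=84: level < 2 → 120909
emp_id=85: ELSE → 111054
emp_id=86: level < 3 AND tenure <= 11 → 133109
emp_id=87: level < 4 OR office = 'NYC' → 86306
emp_id=88: ELSE → 151410
emp_id=89: level < 4 OR office = 'NYC' → 57753
emp_id=90: ELSE → 117243
emp_id=91: level < 2 → 39127
emp_id=92: level < 2 → 98129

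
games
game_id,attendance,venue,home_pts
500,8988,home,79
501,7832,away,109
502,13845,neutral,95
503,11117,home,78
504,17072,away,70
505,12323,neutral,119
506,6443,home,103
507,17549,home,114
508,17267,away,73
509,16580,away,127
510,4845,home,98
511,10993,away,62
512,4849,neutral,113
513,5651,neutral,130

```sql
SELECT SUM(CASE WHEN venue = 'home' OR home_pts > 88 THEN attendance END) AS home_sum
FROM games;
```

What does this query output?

110022

game_id=500: ✓ → 8988
game_id=501: ✓ → 7832
game_id=502: ✓ → 13845
game_id=503: ✓ → 11117
game_id=504: ✗
game_id=505: ✓ → 12323
game_id=506: ✓ → 6443
game_id=507: ✓ → 17549
game_id=508: ✗
game_id=509: ✓ → 16580
game_id=510: ✓ → 4845
game_id=511: ✗
game_id=512: ✓ → 4849
game_id=513: ✓ → 5651
home_sum = 8988 + 7832 + 13845 + 11117 + 12323 + 6443 + 17549 + 16580 + 4845 + 4849 + 5651 = 110022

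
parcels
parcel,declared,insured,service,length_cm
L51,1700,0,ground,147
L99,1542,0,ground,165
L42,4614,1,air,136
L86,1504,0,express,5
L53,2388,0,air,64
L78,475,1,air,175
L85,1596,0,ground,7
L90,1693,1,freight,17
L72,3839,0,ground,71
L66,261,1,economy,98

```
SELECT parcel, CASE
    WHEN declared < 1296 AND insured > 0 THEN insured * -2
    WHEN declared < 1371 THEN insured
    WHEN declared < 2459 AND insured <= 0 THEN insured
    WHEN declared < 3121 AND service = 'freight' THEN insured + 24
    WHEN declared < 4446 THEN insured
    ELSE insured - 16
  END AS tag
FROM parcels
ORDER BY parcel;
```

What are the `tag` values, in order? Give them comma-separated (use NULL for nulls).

-15, 0, 0, -2, 0, -2, 0, 0, 25, 0

parcel=L42: ELSE → -15
parcel=L51: declared < 2459 AND insured <= 0 → 0
parcel=L53: declared < 2459 AND insured <= 0 → 0
parcel=L66: declared < 1296 AND insured > 0 → -2
parcel=L72: declared < 4446 → 0
parcel=L78: declared < 1296 AND insured > 0 → -2
parcel=L85: declared < 2459 AND insured <= 0 → 0
parcel=L86: declared < 2459 AND insured <= 0 → 0
parcel=L90: declared < 3121 AND service = 'freight' → 25
parcel=L99: declared < 2459 AND insured <= 0 → 0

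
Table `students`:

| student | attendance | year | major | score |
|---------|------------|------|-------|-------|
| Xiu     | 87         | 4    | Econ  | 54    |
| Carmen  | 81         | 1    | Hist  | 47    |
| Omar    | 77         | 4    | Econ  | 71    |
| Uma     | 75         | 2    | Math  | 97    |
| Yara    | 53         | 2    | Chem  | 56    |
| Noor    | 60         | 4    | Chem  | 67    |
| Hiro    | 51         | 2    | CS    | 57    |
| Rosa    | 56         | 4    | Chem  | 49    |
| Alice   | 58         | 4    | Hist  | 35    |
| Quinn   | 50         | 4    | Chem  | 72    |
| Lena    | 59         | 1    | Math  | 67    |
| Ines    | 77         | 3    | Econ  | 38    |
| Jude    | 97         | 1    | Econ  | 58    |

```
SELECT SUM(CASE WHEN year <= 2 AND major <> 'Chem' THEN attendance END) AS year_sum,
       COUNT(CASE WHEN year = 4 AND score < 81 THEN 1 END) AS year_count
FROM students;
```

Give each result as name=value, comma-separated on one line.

[year_sum: year <= 2 AND major <> 'Chem']
student=Xiu: ✗
student=Carmen: ✓ → 81
student=Omar: ✗
student=Uma: ✓ → 75
student=Yara: ✗
student=Noor: ✗
student=Hiro: ✓ → 51
student=Rosa: ✗
student=Alice: ✗
student=Quinn: ✗
student=Lena: ✓ → 59
student=Ines: ✗
student=Jude: ✓ → 97
year_sum = 81 + 75 + 51 + 59 + 97 = 363
—
[year_count: year = 4 AND score < 81]
student=Xiu: ✓ → 1
student=Carmen: ✗
student=Omar: ✓ → 1
student=Uma: ✗
student=Yara: ✗
student=Noor: ✓ → 1
student=Hiro: ✗
student=Rosa: ✓ → 1
student=Alice: ✓ → 1
student=Quinn: ✓ → 1
student=Lena: ✗
student=Ines: ✗
student=Jude: ✗
year_count = COUNT(1, 1, 1, 1, 1, 1) = 6

year_sum=363, year_count=6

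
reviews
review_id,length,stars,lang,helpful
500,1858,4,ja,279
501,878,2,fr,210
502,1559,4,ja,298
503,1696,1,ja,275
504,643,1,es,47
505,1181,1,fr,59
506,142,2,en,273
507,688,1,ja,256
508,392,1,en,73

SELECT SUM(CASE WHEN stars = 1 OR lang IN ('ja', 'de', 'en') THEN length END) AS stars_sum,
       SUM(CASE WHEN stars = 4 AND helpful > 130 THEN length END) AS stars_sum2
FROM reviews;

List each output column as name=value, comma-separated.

[stars_sum: stars = 1 OR lang IN ('ja', 'de', 'en')]
review_id=500: ✓ → 1858
review_id=501: ✗
review_id=502: ✓ → 1559
review_id=503: ✓ → 1696
review_id=504: ✓ → 643
review_id=505: ✓ → 1181
review_id=506: ✓ → 142
review_id=507: ✓ → 688
review_id=508: ✓ → 392
stars_sum = 1858 + 1559 + 1696 + 643 + 1181 + 142 + 688 + 392 = 8159
—
[stars_sum2: stars = 4 AND helpful > 130]
review_id=500: ✓ → 1858
review_id=501: ✗
review_id=502: ✓ → 1559
review_id=503: ✗
review_id=504: ✗
review_id=505: ✗
review_id=506: ✗
review_id=507: ✗
review_id=508: ✗
stars_sum2 = 1858 + 1559 = 3417

stars_sum=8159, stars_sum2=3417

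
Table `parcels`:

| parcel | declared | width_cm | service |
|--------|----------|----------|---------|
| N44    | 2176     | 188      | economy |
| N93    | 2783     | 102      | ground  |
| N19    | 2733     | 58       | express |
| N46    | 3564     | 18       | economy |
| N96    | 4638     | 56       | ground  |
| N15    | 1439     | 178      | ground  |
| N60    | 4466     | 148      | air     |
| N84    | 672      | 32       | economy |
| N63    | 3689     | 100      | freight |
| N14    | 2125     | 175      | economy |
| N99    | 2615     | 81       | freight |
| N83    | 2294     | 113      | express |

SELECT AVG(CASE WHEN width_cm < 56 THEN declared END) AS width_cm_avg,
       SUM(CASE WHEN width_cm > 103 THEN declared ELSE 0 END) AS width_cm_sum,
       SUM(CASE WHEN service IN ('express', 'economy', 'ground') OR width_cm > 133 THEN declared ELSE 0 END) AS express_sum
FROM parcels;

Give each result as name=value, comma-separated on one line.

[width_cm_avg: width_cm < 56]
parcel=N44: ✗
parcel=N93: ✗
parcel=N19: ✗
parcel=N46: ✓ → 3564
parcel=N96: ✗
parcel=N15: ✗
parcel=N60: ✗
parcel=N84: ✓ → 672
parcel=N63: ✗
parcel=N14: ✗
parcel=N99: ✗
parcel=N83: ✗
width_cm_avg = (3564 + 672) / 2 = 2118
—
[width_cm_sum: width_cm > 103]
parcel=N44: ✓ → 2176
parcel=N93: ✗
parcel=N19: ✗
parcel=N46: ✗
parcel=N96: ✗
parcel=N15: ✓ → 1439
parcel=N60: ✓ → 4466
parcel=N84: ✗
parcel=N63: ✗
parcel=N14: ✓ → 2125
parcel=N99: ✗
parcel=N83: ✓ → 2294
width_cm_sum = 2176 + 1439 + 4466 + 2125 + 2294 = 12500
—
[express_sum: service IN ('express', 'economy', 'ground') OR width_cm > 133]
parcel=N44: ✓ → 2176
parcel=N93: ✓ → 2783
parcel=N19: ✓ → 2733
parcel=N46: ✓ → 3564
parcel=N96: ✓ → 4638
parcel=N15: ✓ → 1439
parcel=N60: ✓ → 4466
parcel=N84: ✓ → 672
parcel=N63: ✗
parcel=N14: ✓ → 2125
parcel=N99: ✗
parcel=N83: ✓ → 2294
express_sum = 2176 + 2783 + 2733 + 3564 + 4638 + 1439 + 4466 + 672 + 2125 + 2294 = 26890

width_cm_avg=2118, width_cm_sum=12500, express_sum=26890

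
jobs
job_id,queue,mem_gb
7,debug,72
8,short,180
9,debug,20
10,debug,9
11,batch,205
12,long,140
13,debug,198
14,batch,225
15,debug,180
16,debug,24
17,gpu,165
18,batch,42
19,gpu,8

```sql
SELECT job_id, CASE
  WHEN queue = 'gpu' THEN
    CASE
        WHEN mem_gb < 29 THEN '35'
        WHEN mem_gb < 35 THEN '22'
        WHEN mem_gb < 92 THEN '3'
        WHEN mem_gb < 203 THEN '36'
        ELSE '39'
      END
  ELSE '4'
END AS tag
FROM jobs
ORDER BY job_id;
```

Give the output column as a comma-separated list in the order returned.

job_id=7: queue='debug' → outer ELSE → 4
job_id=8: queue='short' → outer ELSE → 4
job_id=9: queue='debug' → outer ELSE → 4
job_id=10: queue='debug' → outer ELSE → 4
job_id=11: queue='batch' → outer ELSE → 4
job_id=12: queue='long' → outer ELSE → 4
job_id=13: queue='debug' → outer ELSE → 4
job_id=14: queue='batch' → outer ELSE → 4
job_id=15: queue='debug' → outer ELSE → 4
job_id=16: queue='debug' → outer ELSE → 4
job_id=17: queue='gpu' → inner[mem_gb < 203] → 36
job_id=18: queue='batch' → outer ELSE → 4
job_id=19: queue='gpu' → inner[mem_gb < 29] → 35

4, 4, 4, 4, 4, 4, 4, 4, 4, 4, 36, 4, 35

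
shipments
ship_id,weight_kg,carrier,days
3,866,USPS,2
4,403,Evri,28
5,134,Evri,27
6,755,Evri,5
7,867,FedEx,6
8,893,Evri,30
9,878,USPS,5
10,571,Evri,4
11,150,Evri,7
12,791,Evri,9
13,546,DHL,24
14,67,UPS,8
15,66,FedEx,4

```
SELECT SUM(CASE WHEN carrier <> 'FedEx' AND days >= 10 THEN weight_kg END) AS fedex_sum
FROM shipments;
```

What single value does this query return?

1976

ship_id=3: ✗
ship_id=4: ✓ → 403
ship_id=5: ✓ → 134
ship_id=6: ✗
ship_id=7: ✗
ship_id=8: ✓ → 893
ship_id=9: ✗
ship_id=10: ✗
ship_id=11: ✗
ship_id=12: ✗
ship_id=13: ✓ → 546
ship_id=14: ✗
ship_id=15: ✗
fedex_sum = 403 + 134 + 893 + 546 = 1976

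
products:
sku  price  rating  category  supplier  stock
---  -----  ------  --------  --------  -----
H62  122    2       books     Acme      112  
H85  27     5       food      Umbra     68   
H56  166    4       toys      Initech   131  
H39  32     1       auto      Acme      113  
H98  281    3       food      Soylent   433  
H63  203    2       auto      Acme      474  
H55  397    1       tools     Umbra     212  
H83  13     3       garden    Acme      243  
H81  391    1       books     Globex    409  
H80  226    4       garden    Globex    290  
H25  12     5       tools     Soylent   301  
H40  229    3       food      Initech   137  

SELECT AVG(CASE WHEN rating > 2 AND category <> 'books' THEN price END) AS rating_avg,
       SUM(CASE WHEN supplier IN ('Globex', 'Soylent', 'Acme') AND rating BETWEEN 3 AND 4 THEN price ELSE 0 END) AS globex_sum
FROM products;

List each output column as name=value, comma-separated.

rating_avg=136.2857142857, globex_sum=520

[rating_avg: rating > 2 AND category <> 'books']
sku=H62: ✗
sku=H85: ✓ → 27
sku=H56: ✓ → 166
sku=H39: ✗
sku=H98: ✓ → 281
sku=H63: ✗
sku=H55: ✗
sku=H83: ✓ → 13
sku=H81: ✗
sku=H80: ✓ → 226
sku=H25: ✓ → 12
sku=H40: ✓ → 229
rating_avg = (27 + 166 + 281 + 13 + 226 + 12 + 229) / 7 = 136.2857142857
—
[globex_sum: supplier IN ('Globex', 'Soylent', 'Acme') AND rating BETWEEN 3 AND 4]
sku=H62: ✗
sku=H85: ✗
sku=H56: ✗
sku=H39: ✗
sku=H98: ✓ → 281
sku=H63: ✗
sku=H55: ✗
sku=H83: ✓ → 13
sku=H81: ✗
sku=H80: ✓ → 226
sku=H25: ✗
sku=H40: ✗
globex_sum = 281 + 13 + 226 = 520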